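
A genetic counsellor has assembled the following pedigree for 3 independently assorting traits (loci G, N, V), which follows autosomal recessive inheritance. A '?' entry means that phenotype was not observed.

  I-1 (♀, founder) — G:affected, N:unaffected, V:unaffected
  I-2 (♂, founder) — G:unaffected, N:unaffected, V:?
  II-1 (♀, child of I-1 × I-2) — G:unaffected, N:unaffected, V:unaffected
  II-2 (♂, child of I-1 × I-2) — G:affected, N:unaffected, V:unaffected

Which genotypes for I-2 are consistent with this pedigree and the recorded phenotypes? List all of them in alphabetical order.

I-2 ∈ {Gg NN VV, Gg NN Vv, Gg NN vv, Gg Nn VV, Gg Nn Vv, Gg Nn vv}

G/I-1 aff ·: gg
G/I-2 un ·: Gg
G/II-1 un I-1×I-2: Gg
G/II-2 aff I-1×I-2: gg
⇒ G over [I-1,I-2,II-1,II-2]: 1 consistent
N/I-1 un ·: NN|Nn
N/I-2 un ·: NN|Nn
N/II-1 un I-1×I-2: NN|Nn
N/II-2 un I-1×I-2: NN|Nn
⇒ N over [I-1,I-2,II-1,II-2]: 13 consistent
V/I-1 un ·: VV|Vv
V/I-2 ? ·: VV|Vv|vv
V/II-1 un I-1×I-2: VV|Vv
V/II-2 un I-1×I-2: VV|Vv
⇒ V over [I-1,I-2,II-1,II-2]: 15 consistent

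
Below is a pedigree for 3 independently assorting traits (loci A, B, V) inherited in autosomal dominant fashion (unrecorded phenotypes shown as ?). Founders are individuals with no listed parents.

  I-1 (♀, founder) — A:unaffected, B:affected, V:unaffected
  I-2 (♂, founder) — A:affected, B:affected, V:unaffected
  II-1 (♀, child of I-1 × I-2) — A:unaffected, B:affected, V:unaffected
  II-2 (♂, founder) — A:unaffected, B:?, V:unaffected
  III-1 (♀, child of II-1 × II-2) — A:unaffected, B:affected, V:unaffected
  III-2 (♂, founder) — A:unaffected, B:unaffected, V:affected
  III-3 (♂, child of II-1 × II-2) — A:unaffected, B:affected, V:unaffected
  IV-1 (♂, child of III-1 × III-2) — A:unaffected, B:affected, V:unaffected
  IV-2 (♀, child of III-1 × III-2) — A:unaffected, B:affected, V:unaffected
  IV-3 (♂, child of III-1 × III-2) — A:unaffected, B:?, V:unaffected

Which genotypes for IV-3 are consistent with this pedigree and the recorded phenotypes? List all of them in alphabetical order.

IV-3 ∈ {aa Bb vv, aa bb vv}

A/I-1 un ·: aa
A/I-2 aff ·: Aa
A/II-1 un I-1×I-2: aa
A/II-2 un ·: aa
A/III-1 un II-1×II-2: aa
A/III-2 un ·: aa
A/III-3 un II-1×II-2: aa
A/IV-1 un III-1×III-2: aa
A/IV-2 un III-1×III-2: aa
A/IV-3 un III-1×III-2: aa
⇒ A over [I-1,I-2,II-1,II-2,III-1,III-2,III-3,IV-1,IV-2,IV-3]: 1 consistent
B/I-1 aff ·: Bb|BB
B/I-2 aff ·: Bb|BB
B/II-1 aff I-1×I-2: Bb|BB
B/II-2 ? ·: bb|Bb|BB
B/III-1 aff II-1×II-2: Bb|BB
B/III-2 un ·: bb
B/III-3 aff II-1×II-2: Bb|BB
B/IV-1 aff III-1×III-2: Bb
B/IV-2 aff III-1×III-2: Bb
B/IV-3 ? III-1×III-2: bb|Bb
⇒ B over [I-1,I-2,II-1,II-2,III-1,III-2,III-3,IV-1,IV-2,IV-3]: 78 consistent
V/I-1 un ·: vv
V/I-2 un ·: vv
V/II-1 un I-1×I-2: vv
V/II-2 un ·: vv
V/III-1 un II-1×II-2: vv
V/III-2 aff ·: Vv
V/III-3 un II-1×II-2: vv
V/IV-1 un III-1×III-2: vv
V/IV-2 un III-1×III-2: vv
V/IV-3 un III-1×III-2: vv
⇒ V over [I-1,I-2,II-1,II-2,III-1,III-2,III-3,IV-1,IV-2,IV-3]: 1 consistent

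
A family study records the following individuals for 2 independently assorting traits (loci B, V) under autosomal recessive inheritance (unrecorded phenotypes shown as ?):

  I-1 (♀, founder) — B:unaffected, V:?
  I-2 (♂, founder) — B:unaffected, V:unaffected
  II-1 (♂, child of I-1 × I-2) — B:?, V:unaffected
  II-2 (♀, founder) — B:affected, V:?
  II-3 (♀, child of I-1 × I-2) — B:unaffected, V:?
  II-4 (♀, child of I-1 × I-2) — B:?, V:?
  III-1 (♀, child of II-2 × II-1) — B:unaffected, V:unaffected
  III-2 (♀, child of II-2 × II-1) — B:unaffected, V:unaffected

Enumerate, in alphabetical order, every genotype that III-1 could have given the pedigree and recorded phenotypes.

III-1 ∈ {Bb VV, Bb Vv}

B/I-1 un ·: BB|Bb
B/I-2 un ·: BB|Bb
B/II-1 ? I-1×I-2: BB|Bb
B/II-2 aff ·: bb
B/II-3 un I-1×I-2: BB|Bb
B/II-4 ? I-1×I-2: BB|Bb|bb
B/III-1 un II-2×II-1: Bb
B/III-2 un II-2×II-1: Bb
⇒ B over [I-1,I-2,II-1,II-2,II-3,II-4,III-1,III-2]: 29 consistent
V/I-1 ? ·: VV|Vv|vv
V/I-2 un ·: VV|Vv
V/II-1 un I-1×I-2: VV|Vv
V/II-2 ? ·: VV|Vv|vv
V/II-3 ? I-1×I-2: VV|Vv|vv
V/II-4 ? I-1×I-2: VV|Vv|vv
V/III-1 un II-2×II-1: VV|Vv
V/III-2 un II-2×II-1: VV|Vv
⇒ V over [I-1,I-2,II-1,II-2,II-3,II-4,III-1,III-2]: 306 consistent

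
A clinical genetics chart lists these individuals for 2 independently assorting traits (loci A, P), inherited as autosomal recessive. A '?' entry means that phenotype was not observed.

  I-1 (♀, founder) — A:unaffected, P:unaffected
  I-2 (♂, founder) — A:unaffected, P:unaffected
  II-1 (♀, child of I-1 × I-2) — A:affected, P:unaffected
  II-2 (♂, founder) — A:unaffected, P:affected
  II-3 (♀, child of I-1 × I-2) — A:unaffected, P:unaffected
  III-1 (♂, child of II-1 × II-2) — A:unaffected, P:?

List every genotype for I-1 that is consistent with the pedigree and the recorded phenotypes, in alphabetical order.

A/I-1 un ·: Aa
A/I-2 un ·: Aa
A/II-1 aff I-1×I-2: aa
A/II-2 un ·: AA|Aa
A/II-3 un I-1×I-2: AA|Aa
A/III-1 un II-1×II-2: Aa
⇒ A over [I-1,I-2,II-1,II-2,II-3,III-1]: 4 consistent
P/I-1 un ·: PP|Pp
P/I-2 un ·: PP|Pp
P/II-1 un I-1×I-2: PP|Pp
P/II-2 aff ·: pp
P/II-3 un I-1×I-2: PP|Pp
P/III-1 ? II-1×II-2: Pp|pp
⇒ P over [I-1,I-2,II-1,II-2,II-3,III-1]: 19 consistent

I-1 ∈ {Aa PP, Aa Pp}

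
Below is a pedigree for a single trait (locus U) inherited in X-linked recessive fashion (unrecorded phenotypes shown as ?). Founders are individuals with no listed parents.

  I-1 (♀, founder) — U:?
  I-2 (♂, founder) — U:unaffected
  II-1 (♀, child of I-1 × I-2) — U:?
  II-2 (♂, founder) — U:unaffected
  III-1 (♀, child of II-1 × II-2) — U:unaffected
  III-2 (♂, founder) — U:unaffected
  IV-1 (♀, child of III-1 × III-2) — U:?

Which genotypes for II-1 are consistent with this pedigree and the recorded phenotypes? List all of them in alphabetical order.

II-1 ∈ {X^UX^U, X^UX^u}

U/I-1 ? ·: X^UX^U|X^UX^u|X^uX^u
U/I-2 un ·: X^UY
U/II-1 ? I-1×I-2: X^UX^U|X^UX^u
U/II-2 un ·: X^UY
U/III-1 un II-1×II-2: X^UX^U|X^UX^u
U/III-2 un ·: X^UY
U/IV-1 ? III-1×III-2: X^UX^U|X^UX^u
⇒ U over [I-1,I-2,II-1,II-2,III-1,III-2,IV-1]: 8 consistent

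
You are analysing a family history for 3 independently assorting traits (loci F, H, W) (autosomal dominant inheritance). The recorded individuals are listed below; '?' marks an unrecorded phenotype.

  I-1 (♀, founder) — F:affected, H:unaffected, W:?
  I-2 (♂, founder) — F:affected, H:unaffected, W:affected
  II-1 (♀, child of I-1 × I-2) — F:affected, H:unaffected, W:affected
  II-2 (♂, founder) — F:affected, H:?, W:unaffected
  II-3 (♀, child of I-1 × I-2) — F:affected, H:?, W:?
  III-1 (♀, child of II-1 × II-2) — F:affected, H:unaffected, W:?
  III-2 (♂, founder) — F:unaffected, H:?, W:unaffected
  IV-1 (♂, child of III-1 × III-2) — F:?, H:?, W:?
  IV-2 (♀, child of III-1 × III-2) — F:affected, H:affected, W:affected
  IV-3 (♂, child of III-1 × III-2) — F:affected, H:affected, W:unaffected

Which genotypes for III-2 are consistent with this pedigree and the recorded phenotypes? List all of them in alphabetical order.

III-2 ∈ {ff HH ww, ff Hh ww}

F/I-1 aff ·: Ff|FF
F/I-2 aff ·: Ff|FF
F/II-1 aff I-1×I-2: Ff|FF
F/II-2 aff ·: Ff|FF
F/II-3 aff I-1×I-2: Ff|FF
F/III-1 aff II-1×II-2: Ff|FF
F/III-2 un ·: ff
F/IV-1 ? III-1×III-2: ff|Ff
F/IV-2 aff III-1×III-2: Ff
F/IV-3 aff III-1×III-2: Ff
⇒ F over [I-1,I-2,II-1,II-2,II-3,III-1,III-2,IV-1,IV-2,IV-3]: 64 consistent
H/I-1 un ·: hh
H/I-2 un ·: hh
H/II-1 un I-1×I-2: hh
H/II-2 ? ·: hh|Hh
H/II-3 ? I-1×I-2: hh
H/III-1 un II-1×II-2: hh
H/III-2 ? ·: Hh|HH
H/IV-1 ? III-1×III-2: hh|Hh
H/IV-2 aff III-1×III-2: Hh
H/IV-3 aff III-1×III-2: Hh
⇒ H over [I-1,I-2,II-1,II-2,II-3,III-1,III-2,IV-1,IV-2,IV-3]: 6 consistent
W/I-1 ? ·: ww|Ww|WW
W/I-2 aff ·: Ww|WW
W/II-1 aff I-1×I-2: Ww|WW
W/II-2 un ·: ww
W/II-3 ? I-1×I-2: ww|Ww|WW
W/III-1 ? II-1×II-2: Ww
W/III-2 un ·: ww
W/IV-1 ? III-1×III-2: ww|Ww
W/IV-2 aff III-1×III-2: Ww
W/IV-3 un III-1×III-2: ww
⇒ W over [I-1,I-2,II-1,II-2,II-3,III-1,III-2,IV-1,IV-2,IV-3]: 36 consistent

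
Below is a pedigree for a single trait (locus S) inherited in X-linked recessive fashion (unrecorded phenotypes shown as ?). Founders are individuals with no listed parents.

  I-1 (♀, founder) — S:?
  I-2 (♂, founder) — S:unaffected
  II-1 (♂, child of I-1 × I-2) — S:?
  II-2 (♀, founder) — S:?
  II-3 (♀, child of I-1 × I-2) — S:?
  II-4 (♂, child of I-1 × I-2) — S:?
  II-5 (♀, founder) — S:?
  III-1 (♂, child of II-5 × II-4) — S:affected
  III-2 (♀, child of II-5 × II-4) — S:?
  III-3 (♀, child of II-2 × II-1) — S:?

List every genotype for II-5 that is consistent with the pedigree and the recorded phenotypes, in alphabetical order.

II-5 ∈ {X^SX^s, X^sX^s}

S/I-1 ? ·: X^SX^S|X^SX^s|X^sX^s
S/I-2 un ·: X^SY
S/II-1 ? I-1×I-2: X^SY|X^sY
S/II-2 ? ·: X^SX^S|X^SX^s|X^sX^s
S/II-3 ? I-1×I-2: X^SX^S|X^SX^s
S/II-4 ? I-1×I-2: X^SY|X^sY
S/II-5 ? ·: X^SX^s|X^sX^s
S/III-1 aff II-5×II-4: X^sY
S/III-2 ? II-5×II-4: X^SX^S|X^SX^s|X^sX^s
S/III-3 ? II-2×II-1: X^SX^S|X^SX^s|X^sX^s
⇒ S over [I-1,I-2,II-1,II-2,II-3,II-4,II-5,III-1,III-2,III-3]: 120 consistent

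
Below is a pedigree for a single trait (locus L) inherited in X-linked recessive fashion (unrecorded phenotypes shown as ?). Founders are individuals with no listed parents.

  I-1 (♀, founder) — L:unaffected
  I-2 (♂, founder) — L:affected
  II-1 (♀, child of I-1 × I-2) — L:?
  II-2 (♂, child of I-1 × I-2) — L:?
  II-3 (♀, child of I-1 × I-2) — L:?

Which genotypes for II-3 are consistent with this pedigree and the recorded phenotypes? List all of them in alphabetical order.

L/I-1 un ·: X^LX^L|X^LX^l
L/I-2 aff ·: X^lY
L/II-1 ? I-1×I-2: X^LX^l|X^lX^l
L/II-2 ? I-1×I-2: X^LY|X^lY
L/II-3 ? I-1×I-2: X^LX^l|X^lX^l
⇒ L over [I-1,I-2,II-1,II-2,II-3]: 9 consistent

II-3 ∈ {X^LX^l, X^lX^l}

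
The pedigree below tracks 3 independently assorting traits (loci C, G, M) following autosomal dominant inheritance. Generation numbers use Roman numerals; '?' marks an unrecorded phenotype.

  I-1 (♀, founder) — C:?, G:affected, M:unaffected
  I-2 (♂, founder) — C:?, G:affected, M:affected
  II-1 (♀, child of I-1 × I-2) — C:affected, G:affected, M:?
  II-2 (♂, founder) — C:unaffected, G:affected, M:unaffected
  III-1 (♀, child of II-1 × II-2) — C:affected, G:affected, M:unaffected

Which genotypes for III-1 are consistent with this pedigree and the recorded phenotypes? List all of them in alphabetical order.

C/I-1 ? ·: cc|Cc|CC
C/I-2 ? ·: cc|Cc|CC
C/II-1 aff I-1×I-2: Cc|CC
C/II-2 un ·: cc
C/III-1 aff II-1×II-2: Cc
⇒ C over [I-1,I-2,II-1,II-2,III-1]: 11 consistent
G/I-1 aff ·: Gg|GG
G/I-2 aff ·: Gg|GG
G/II-1 aff I-1×I-2: Gg|GG
G/II-2 aff ·: Gg|GG
G/III-1 aff II-1×II-2: Gg|GG
⇒ G over [I-1,I-2,II-1,II-2,III-1]: 24 consistent
M/I-1 un ·: mm
M/I-2 aff ·: Mm|MM
M/II-1 ? I-1×I-2: mm|Mm
M/II-2 un ·: mm
M/III-1 un II-1×II-2: mm
⇒ M over [I-1,I-2,II-1,II-2,III-1]: 3 consistent

III-1 ∈ {Cc GG mm, Cc Gg mm}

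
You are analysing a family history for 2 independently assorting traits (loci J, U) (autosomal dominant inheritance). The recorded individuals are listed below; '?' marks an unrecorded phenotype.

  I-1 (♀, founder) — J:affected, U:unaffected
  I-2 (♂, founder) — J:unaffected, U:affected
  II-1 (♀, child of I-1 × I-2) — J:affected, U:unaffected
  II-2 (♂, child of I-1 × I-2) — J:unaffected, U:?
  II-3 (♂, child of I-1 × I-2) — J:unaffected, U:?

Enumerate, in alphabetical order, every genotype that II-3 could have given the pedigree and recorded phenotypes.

II-3 ∈ {jj Uu, jj uu}

J/I-1 aff ·: Jj
J/I-2 un ·: jj
J/II-1 aff I-1×I-2: Jj
J/II-2 un I-1×I-2: jj
J/II-3 un I-1×I-2: jj
⇒ J over [I-1,I-2,II-1,II-2,II-3]: 1 consistent
U/I-1 un ·: uu
U/I-2 aff ·: Uu
U/II-1 un I-1×I-2: uu
U/II-2 ? I-1×I-2: uu|Uu
U/II-3 ? I-1×I-2: uu|Uu
⇒ U over [I-1,I-2,II-1,II-2,II-3]: 4 consistent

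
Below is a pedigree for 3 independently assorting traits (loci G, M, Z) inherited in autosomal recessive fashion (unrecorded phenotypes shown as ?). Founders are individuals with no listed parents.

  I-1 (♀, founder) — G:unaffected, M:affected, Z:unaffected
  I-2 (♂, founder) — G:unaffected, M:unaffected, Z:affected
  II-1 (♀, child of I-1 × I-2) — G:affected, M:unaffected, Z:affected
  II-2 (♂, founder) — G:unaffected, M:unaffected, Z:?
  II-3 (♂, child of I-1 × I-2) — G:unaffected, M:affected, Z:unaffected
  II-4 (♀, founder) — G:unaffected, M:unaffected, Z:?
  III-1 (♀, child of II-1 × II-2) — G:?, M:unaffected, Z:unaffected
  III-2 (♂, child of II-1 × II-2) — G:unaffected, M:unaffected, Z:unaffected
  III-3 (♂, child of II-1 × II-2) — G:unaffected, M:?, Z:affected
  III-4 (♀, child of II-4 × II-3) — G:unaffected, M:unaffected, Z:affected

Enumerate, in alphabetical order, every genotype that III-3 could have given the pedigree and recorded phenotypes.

G/I-1 un ·: Gg
G/I-2 un ·: Gg
G/II-1 aff I-1×I-2: gg
G/II-2 un ·: GG|Gg
G/II-3 un I-1×I-2: GG|Gg
G/II-4 un ·: GG|Gg
G/III-1 ? II-1×II-2: Gg|gg
G/III-2 un II-1×II-2: Gg
G/III-3 un II-1×II-2: Gg
G/III-4 un II-4×II-3: GG|Gg
⇒ G over [I-1,I-2,II-1,II-2,II-3,II-4,III-1,III-2,III-3,III-4]: 21 consistent
M/I-1 aff ·: mm
M/I-2 un ·: Mm
M/II-1 un I-1×I-2: Mm
M/II-2 un ·: MM|Mm
M/II-3 aff I-1×I-2: mm
M/II-4 un ·: MM|Mm
M/III-1 un II-1×II-2: MM|Mm
M/III-2 un II-1×II-2: MM|Mm
M/III-3 ? II-1×II-2: MM|Mm|mm
M/III-4 un II-4×II-3: Mm
⇒ M over [I-1,I-2,II-1,II-2,II-3,II-4,III-1,III-2,III-3,III-4]: 40 consistent
Z/I-1 un ·: Zz
Z/I-2 aff ·: zz
Z/II-1 aff I-1×I-2: zz
Z/II-2 ? ·: Zz
Z/II-3 un I-1×I-2: Zz
Z/II-4 ? ·: Zz|zz
Z/III-1 un II-1×II-2: Zz
Z/III-2 un II-1×II-2: Zz
Z/III-3 aff II-1×II-2: zz
Z/III-4 aff II-4×II-3: zz
⇒ Z over [I-1,I-2,II-1,II-2,II-3,II-4,III-1,III-2,III-3,III-4]: 2 consistent

III-3 ∈ {Gg MM zz, Gg Mm zz, Gg mm zz}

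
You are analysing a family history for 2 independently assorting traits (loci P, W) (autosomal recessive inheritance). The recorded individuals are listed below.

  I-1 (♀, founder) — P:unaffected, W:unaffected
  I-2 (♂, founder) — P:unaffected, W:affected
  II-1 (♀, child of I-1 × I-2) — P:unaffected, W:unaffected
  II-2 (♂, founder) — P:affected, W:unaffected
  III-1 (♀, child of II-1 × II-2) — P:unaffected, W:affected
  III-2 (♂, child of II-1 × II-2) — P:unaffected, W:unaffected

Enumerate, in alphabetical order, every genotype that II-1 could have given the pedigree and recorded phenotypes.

P/I-1 un ·: PP|Pp
P/I-2 un ·: PP|Pp
P/II-1 un I-1×I-2: PP|Pp
P/II-2 aff ·: pp
P/III-1 un II-1×II-2: Pp
P/III-2 un II-1×II-2: Pp
⇒ P over [I-1,I-2,II-1,II-2,III-1,III-2]: 7 consistent
W/I-1 un ·: WW|Ww
W/I-2 aff ·: ww
W/II-1 un I-1×I-2: Ww
W/II-2 un ·: Ww
W/III-1 aff II-1×II-2: ww
W/III-2 un II-1×II-2: WW|Ww
⇒ W over [I-1,I-2,II-1,II-2,III-1,III-2]: 4 consistent

II-1 ∈ {PP Ww, Pp Ww}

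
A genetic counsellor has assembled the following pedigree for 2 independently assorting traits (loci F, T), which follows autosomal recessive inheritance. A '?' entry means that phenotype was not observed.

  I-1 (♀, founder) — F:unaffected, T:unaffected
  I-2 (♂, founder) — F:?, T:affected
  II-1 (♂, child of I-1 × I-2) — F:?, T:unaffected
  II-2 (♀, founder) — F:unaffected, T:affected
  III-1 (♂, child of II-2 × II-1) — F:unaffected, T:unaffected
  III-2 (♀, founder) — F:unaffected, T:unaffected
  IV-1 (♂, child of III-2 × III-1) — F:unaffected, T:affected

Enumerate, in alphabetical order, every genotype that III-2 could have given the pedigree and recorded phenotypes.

F/I-1 un ·: FF|Ff
F/I-2 ? ·: FF|Ff|ff
F/II-1 ? I-1×I-2: FF|Ff|ff
F/II-2 un ·: FF|Ff
F/III-1 un II-2×II-1: FF|Ff
F/III-2 un ·: FF|Ff
F/IV-1 un III-2×III-1: FF|Ff
⇒ F over [I-1,I-2,II-1,II-2,III-1,III-2,IV-1]: 126 consistent
T/I-1 un ·: TT|Tt
T/I-2 aff ·: tt
T/II-1 un I-1×I-2: Tt
T/II-2 aff ·: tt
T/III-1 un II-2×II-1: Tt
T/III-2 un ·: Tt
T/IV-1 aff III-2×III-1: tt
⇒ T over [I-1,I-2,II-1,II-2,III-1,III-2,IV-1]: 2 consistent

III-2 ∈ {FF Tt, Ff Tt}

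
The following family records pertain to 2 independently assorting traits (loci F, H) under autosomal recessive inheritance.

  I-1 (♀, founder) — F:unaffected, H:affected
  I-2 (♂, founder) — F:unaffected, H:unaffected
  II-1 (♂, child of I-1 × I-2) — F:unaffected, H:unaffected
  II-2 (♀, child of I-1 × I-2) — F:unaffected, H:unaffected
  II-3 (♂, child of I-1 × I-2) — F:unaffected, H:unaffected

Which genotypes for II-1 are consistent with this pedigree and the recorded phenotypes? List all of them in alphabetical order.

II-1 ∈ {FF Hh, Ff Hh}

F/I-1 un ·: FF|Ff
F/I-2 un ·: FF|Ff
F/II-1 un I-1×I-2: FF|Ff
F/II-2 un I-1×I-2: FF|Ff
F/II-3 un I-1×I-2: FF|Ff
⇒ F over [I-1,I-2,II-1,II-2,II-3]: 25 consistent
H/I-1 aff ·: hh
H/I-2 un ·: HH|Hh
H/II-1 un I-1×I-2: Hh
H/II-2 un I-1×I-2: Hh
H/II-3 un I-1×I-2: Hh
⇒ H over [I-1,I-2,II-1,II-2,II-3]: 2 consistent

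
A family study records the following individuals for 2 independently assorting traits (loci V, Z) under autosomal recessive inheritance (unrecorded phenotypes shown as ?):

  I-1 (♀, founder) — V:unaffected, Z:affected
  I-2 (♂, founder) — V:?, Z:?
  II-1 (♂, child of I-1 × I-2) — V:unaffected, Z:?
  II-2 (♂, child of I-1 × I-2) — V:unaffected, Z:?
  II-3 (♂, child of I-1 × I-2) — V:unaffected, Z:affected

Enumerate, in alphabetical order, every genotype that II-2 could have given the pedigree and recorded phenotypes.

II-2 ∈ {VV Zz, VV zz, Vv Zz, Vv zz}

V/I-1 un ·: VV|Vv
V/I-2 ? ·: VV|Vv|vv
V/II-1 un I-1×I-2: VV|Vv
V/II-2 un I-1×I-2: VV|Vv
V/II-3 un I-1×I-2: VV|Vv
⇒ V over [I-1,I-2,II-1,II-2,II-3]: 27 consistent
Z/I-1 aff ·: zz
Z/I-2 ? ·: Zz|zz
Z/II-1 ? I-1×I-2: Zz|zz
Z/II-2 ? I-1×I-2: Zz|zz
Z/II-3 aff I-1×I-2: zz
⇒ Z over [I-1,I-2,II-1,II-2,II-3]: 5 consistent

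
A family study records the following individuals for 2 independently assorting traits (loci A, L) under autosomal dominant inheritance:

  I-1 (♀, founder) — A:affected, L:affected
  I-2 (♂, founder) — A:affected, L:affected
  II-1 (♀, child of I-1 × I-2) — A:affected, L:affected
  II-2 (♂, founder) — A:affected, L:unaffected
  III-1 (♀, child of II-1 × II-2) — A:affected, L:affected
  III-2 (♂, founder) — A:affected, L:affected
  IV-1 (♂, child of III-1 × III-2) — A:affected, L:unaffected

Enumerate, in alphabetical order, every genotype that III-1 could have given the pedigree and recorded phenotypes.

III-1 ∈ {AA Ll, Aa Ll}

A/I-1 aff ·: Aa|AA
A/I-2 aff ·: Aa|AA
A/II-1 aff I-1×I-2: Aa|AA
A/II-2 aff ·: Aa|AA
A/III-1 aff II-1×II-2: Aa|AA
A/III-2 aff ·: Aa|AA
A/IV-1 aff III-1×III-2: Aa|AA
⇒ A over [I-1,I-2,II-1,II-2,III-1,III-2,IV-1]: 82 consistent
L/I-1 aff ·: Ll|LL
L/I-2 aff ·: Ll|LL
L/II-1 aff I-1×I-2: Ll|LL
L/II-2 un ·: ll
L/III-1 aff II-1×II-2: Ll
L/III-2 aff ·: Ll
L/IV-1 un III-1×III-2: ll
⇒ L over [I-1,I-2,II-1,II-2,III-1,III-2,IV-1]: 7 consistent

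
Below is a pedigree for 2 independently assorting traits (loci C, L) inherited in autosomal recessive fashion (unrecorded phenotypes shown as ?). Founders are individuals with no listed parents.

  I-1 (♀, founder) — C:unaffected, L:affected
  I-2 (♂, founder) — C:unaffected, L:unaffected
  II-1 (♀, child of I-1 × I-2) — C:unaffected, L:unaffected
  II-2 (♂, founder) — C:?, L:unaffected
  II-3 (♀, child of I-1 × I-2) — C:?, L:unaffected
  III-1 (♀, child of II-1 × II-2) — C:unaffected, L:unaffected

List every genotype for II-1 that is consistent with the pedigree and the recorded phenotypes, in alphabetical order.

II-1 ∈ {CC Ll, Cc Ll}

C/I-1 un ·: CC|Cc
C/I-2 un ·: CC|Cc
C/II-1 un I-1×I-2: CC|Cc
C/II-2 ? ·: CC|Cc|cc
C/II-3 ? I-1×I-2: CC|Cc|cc
C/III-1 un II-1×II-2: CC|Cc
⇒ C over [I-1,I-2,II-1,II-2,II-3,III-1]: 67 consistent
L/I-1 aff ·: ll
L/I-2 un ·: LL|Ll
L/II-1 un I-1×I-2: Ll
L/II-2 un ·: LL|Ll
L/II-3 un I-1×I-2: Ll
L/III-1 un II-1×II-2: LL|Ll
⇒ L over [I-1,I-2,II-1,II-2,II-3,III-1]: 8 consistent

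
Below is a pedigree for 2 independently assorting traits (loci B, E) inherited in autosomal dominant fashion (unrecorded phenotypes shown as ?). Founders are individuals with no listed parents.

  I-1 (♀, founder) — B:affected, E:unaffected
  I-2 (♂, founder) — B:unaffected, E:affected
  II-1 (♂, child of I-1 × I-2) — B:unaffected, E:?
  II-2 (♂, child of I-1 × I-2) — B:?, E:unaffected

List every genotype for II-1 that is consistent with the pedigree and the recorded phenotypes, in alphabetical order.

B/I-1 aff ·: Bb
B/I-2 un ·: bb
B/II-1 un I-1×I-2: bb
B/II-2 ? I-1×I-2: bb|Bb
⇒ B over [I-1,I-2,II-1,II-2]: 2 consistent
E/I-1 un ·: ee
E/I-2 aff ·: Ee
E/II-1 ? I-1×I-2: ee|Ee
E/II-2 un I-1×I-2: ee
⇒ E over [I-1,I-2,II-1,II-2]: 2 consistent

II-1 ∈ {bb Ee, bb ee}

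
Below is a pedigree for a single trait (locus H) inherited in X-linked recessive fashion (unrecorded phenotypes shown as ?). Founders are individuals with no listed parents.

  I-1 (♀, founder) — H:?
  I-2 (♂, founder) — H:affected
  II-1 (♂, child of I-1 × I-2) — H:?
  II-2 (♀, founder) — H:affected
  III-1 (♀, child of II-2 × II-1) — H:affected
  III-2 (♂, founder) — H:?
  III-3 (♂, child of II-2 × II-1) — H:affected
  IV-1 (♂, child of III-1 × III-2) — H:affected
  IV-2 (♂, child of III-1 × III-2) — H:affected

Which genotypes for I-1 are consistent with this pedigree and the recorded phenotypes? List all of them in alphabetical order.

H/I-1 ? ·: X^HX^h|X^hX^h
H/I-2 aff ·: X^hY
H/II-1 ? I-1×I-2: X^hY
H/II-2 aff ·: X^hX^h
H/III-1 aff II-2×II-1: X^hX^h
H/III-2 ? ·: X^HY|X^hY
H/III-3 aff II-2×II-1: X^hY
H/IV-1 aff III-1×III-2: X^hY
H/IV-2 aff III-1×III-2: X^hY
⇒ H over [I-1,I-2,II-1,II-2,III-1,III-2,III-3,IV-1,IV-2]: 4 consistent

I-1 ∈ {X^HX^h, X^hX^h}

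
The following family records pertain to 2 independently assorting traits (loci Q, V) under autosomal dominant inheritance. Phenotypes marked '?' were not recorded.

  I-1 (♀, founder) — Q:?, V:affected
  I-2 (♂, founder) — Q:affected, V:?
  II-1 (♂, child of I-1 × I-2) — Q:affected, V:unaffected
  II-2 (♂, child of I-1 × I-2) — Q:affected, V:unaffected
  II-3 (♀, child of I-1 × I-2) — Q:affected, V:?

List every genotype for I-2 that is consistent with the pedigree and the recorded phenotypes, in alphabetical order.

Q/I-1 ? ·: qq|Qq|QQ
Q/I-2 aff ·: Qq|QQ
Q/II-1 aff I-1×I-2: Qq|QQ
Q/II-2 aff I-1×I-2: Qq|QQ
Q/II-3 aff I-1×I-2: Qq|QQ
⇒ Q over [I-1,I-2,II-1,II-2,II-3]: 27 consistent
V/I-1 aff ·: Vv
V/I-2 ? ·: vv|Vv
V/II-1 un I-1×I-2: vv
V/II-2 un I-1×I-2: vv
V/II-3 ? I-1×I-2: vv|Vv|VV
⇒ V over [I-1,I-2,II-1,II-2,II-3]: 5 consistent

I-2 ∈ {QQ Vv, QQ vv, Qq Vv, Qq vv}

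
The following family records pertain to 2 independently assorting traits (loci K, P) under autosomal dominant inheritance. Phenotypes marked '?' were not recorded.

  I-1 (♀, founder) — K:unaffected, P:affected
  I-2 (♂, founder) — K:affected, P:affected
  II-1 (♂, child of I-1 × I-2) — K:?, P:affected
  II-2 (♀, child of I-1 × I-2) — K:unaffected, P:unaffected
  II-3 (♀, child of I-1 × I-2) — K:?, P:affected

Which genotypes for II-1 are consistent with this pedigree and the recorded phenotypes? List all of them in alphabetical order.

K/I-1 un ·: kk
K/I-2 aff ·: Kk
K/II-1 ? I-1×I-2: kk|Kk
K/II-2 un I-1×I-2: kk
K/II-3 ? I-1×I-2: kk|Kk
⇒ K over [I-1,I-2,II-1,II-2,II-3]: 4 consistent
P/I-1 aff ·: Pp
P/I-2 aff ·: Pp
P/II-1 aff I-1×I-2: Pp|PP
P/II-2 un I-1×I-2: pp
P/II-3 aff I-1×I-2: Pp|PP
⇒ P over [I-1,I-2,II-1,II-2,II-3]: 4 consistent

II-1 ∈ {Kk PP, Kk Pp, kk PP, kk Pp}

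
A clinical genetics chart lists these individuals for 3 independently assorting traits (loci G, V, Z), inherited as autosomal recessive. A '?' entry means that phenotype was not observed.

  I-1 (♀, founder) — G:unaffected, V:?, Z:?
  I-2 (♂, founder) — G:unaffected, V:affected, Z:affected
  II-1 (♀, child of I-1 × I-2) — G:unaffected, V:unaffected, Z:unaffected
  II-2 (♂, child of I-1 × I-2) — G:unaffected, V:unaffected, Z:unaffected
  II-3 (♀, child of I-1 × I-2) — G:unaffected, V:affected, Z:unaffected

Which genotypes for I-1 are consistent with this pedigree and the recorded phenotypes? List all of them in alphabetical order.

G/I-1 un ·: GG|Gg
G/I-2 un ·: GG|Gg
G/II-1 un I-1×I-2: GG|Gg
G/II-2 un I-1×I-2: GG|Gg
G/II-3 un I-1×I-2: GG|Gg
⇒ G over [I-1,I-2,II-1,II-2,II-3]: 25 consistent
V/I-1 ? ·: Vv
V/I-2 aff ·: vv
V/II-1 un I-1×I-2: Vv
V/II-2 un I-1×I-2: Vv
V/II-3 aff I-1×I-2: vv
⇒ V over [I-1,I-2,II-1,II-2,II-3]: 1 consistent
Z/I-1 ? ·: ZZ|Zz
Z/I-2 aff ·: zz
Z/II-1 un I-1×I-2: Zz
Z/II-2 un I-1×I-2: Zz
Z/II-3 un I-1×I-2: Zz
⇒ Z over [I-1,I-2,II-1,II-2,II-3]: 2 consistent

I-1 ∈ {GG Vv ZZ, GG Vv Zz, Gg Vv ZZ, Gg Vv Zz}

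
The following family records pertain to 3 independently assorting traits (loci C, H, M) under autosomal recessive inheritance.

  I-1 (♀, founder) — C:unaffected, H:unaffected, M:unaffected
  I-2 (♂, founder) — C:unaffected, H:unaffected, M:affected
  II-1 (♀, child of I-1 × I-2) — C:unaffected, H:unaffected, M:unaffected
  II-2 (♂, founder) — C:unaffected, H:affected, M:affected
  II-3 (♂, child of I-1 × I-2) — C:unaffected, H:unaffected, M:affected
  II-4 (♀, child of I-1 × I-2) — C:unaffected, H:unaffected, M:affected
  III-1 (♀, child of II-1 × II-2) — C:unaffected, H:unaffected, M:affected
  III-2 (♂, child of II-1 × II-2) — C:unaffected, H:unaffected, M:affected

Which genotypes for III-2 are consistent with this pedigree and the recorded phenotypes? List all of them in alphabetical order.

III-2 ∈ {CC Hh mm, Cc Hh mm}

C/I-1 un ·: CC|Cc
C/I-2 un ·: CC|Cc
C/II-1 un I-1×I-2: CC|Cc
C/II-2 un ·: CC|Cc
C/II-3 un I-1×I-2: CC|Cc
C/II-4 un I-1×I-2: CC|Cc
C/III-1 un II-1×II-2: CC|Cc
C/III-2 un II-1×II-2: CC|Cc
⇒ C over [I-1,I-2,II-1,II-2,II-3,II-4,III-1,III-2]: 161 consistent
H/I-1 un ·: HH|Hh
H/I-2 un ·: HH|Hh
H/II-1 un I-1×I-2: HH|Hh
H/II-2 aff ·: hh
H/II-3 un I-1×I-2: HH|Hh
H/II-4 un I-1×I-2: HH|Hh
H/III-1 un II-1×II-2: Hh
H/III-2 un II-1×II-2: Hh
⇒ H over [I-1,I-2,II-1,II-2,II-3,II-4,III-1,III-2]: 25 consistent
M/I-1 un ·: Mm
M/I-2 aff ·: mm
M/II-1 un I-1×I-2: Mm
M/II-2 aff ·: mm
M/II-3 aff I-1×I-2: mm
M/II-4 aff I-1×I-2: mm
M/III-1 aff II-1×II-2: mm
M/III-2 aff II-1×II-2: mm
⇒ M over [I-1,I-2,II-1,II-2,II-3,II-4,III-1,III-2]: 1 consistent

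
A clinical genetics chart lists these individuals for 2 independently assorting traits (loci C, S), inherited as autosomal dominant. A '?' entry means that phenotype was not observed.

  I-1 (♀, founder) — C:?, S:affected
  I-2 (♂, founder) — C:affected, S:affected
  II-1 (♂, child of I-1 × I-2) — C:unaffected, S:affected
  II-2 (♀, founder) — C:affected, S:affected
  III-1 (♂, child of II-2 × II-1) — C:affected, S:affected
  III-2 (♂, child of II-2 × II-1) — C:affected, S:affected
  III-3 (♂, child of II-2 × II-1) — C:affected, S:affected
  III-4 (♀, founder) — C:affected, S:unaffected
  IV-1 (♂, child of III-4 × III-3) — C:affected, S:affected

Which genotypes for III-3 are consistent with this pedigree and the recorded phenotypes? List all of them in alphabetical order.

III-3 ∈ {Cc SS, Cc Ss}

C/I-1 ? ·: cc|Cc
C/I-2 aff ·: Cc
C/II-1 un I-1×I-2: cc
C/II-2 aff ·: Cc|CC
C/III-1 aff II-2×II-1: Cc
C/III-2 aff II-2×II-1: Cc
C/III-3 aff II-2×II-1: Cc
C/III-4 aff ·: Cc|CC
C/IV-1 aff III-4×III-3: Cc|CC
⇒ C over [I-1,I-2,II-1,II-2,III-1,III-2,III-3,III-4,IV-1]: 16 consistent
S/I-1 aff ·: Ss|SS
S/I-2 aff ·: Ss|SS
S/II-1 aff I-1×I-2: Ss|SS
S/II-2 aff ·: Ss|SS
S/III-1 aff II-2×II-1: Ss|SS
S/III-2 aff II-2×II-1: Ss|SS
S/III-3 aff II-2×II-1: Ss|SS
S/III-4 un ·: ss
S/IV-1 aff III-4×III-3: Ss
⇒ S over [I-1,I-2,II-1,II-2,III-1,III-2,III-3,III-4,IV-1]: 84 consistent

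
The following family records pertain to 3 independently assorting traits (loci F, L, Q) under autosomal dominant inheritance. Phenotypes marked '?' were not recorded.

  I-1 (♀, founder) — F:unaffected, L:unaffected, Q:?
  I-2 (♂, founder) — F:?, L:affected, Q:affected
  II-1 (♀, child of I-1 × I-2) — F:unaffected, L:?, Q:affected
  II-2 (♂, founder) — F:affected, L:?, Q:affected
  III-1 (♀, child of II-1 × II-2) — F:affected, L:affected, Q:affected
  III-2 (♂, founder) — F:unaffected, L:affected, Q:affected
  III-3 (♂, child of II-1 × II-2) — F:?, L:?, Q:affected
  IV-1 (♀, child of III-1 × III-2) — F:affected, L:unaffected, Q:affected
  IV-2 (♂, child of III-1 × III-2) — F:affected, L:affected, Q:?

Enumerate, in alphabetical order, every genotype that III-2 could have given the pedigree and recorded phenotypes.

III-2 ∈ {ff Ll QQ, ff Ll Qq}

F/I-1 un ·: ff
F/I-2 ? ·: ff|Ff
F/II-1 un I-1×I-2: ff
F/II-2 aff ·: Ff|FF
F/III-1 aff II-1×II-2: Ff
F/III-2 un ·: ff
F/III-3 ? II-1×II-2: ff|Ff
F/IV-1 aff III-1×III-2: Ff
F/IV-2 aff III-1×III-2: Ff
⇒ F over [I-1,I-2,II-1,II-2,III-1,III-2,III-3,IV-1,IV-2]: 6 consistent
L/I-1 un ·: ll
L/I-2 aff ·: Ll|LL
L/II-1 ? I-1×I-2: ll|Ll
L/II-2 ? ·: ll|Ll|LL
L/III-1 aff II-1×II-2: Ll
L/III-2 aff ·: Ll
L/III-3 ? II-1×II-2: ll|Ll|LL
L/IV-1 un III-1×III-2: ll
L/IV-2 aff III-1×III-2: Ll|LL
⇒ L over [I-1,I-2,II-1,II-2,III-1,III-2,III-3,IV-1,IV-2]: 34 consistent
Q/I-1 ? ·: qq|Qq|QQ
Q/I-2 aff ·: Qq|QQ
Q/II-1 aff I-1×I-2: Qq|QQ
Q/II-2 aff ·: Qq|QQ
Q/III-1 aff II-1×II-2: Qq|QQ
Q/III-2 aff ·: Qq|QQ
Q/III-3 aff II-1×II-2: Qq|QQ
Q/IV-1 aff III-1×III-2: Qq|QQ
Q/IV-2 ? III-1×III-2: qq|Qq|QQ
⇒ Q over [I-1,I-2,II-1,II-2,III-1,III-2,III-3,IV-1,IV-2]: 440 consistent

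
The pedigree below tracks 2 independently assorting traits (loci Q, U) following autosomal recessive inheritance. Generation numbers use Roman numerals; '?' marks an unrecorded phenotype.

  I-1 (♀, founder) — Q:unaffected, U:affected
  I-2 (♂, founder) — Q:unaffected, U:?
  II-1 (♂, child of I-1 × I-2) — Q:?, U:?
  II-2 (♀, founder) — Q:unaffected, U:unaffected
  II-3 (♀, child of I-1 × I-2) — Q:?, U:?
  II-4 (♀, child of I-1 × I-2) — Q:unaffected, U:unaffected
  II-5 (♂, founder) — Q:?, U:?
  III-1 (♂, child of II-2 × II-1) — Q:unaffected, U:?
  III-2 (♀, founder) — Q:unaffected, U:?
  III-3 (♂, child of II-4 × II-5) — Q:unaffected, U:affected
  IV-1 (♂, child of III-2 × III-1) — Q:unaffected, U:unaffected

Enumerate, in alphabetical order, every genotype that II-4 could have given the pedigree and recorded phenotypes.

Q/I-1 un ·: QQ|Qq
Q/I-2 un ·: QQ|Qq
Q/II-1 ? I-1×I-2: QQ|Qq|qq
Q/II-2 un ·: QQ|Qq
Q/II-3 ? I-1×I-2: QQ|Qq|qq
Q/II-4 un I-1×I-2: QQ|Qq
Q/II-5 ? ·: QQ|Qq|qq
Q/III-1 un II-2×II-1: QQ|Qq
Q/III-2 un ·: QQ|Qq
Q/III-3 un II-4×II-5: QQ|Qq
Q/IV-1 un III-2×III-1: QQ|Qq
⇒ Q over [I-1,I-2,II-1,II-2,II-3,II-4,II-5,III-1,III-2,III-3,IV-1]: 1768 consistent
U/I-1 aff ·: uu
U/I-2 ? ·: UU|Uu
U/II-1 ? I-1×I-2: Uu|uu
U/II-2 un ·: UU|Uu
U/II-3 ? I-1×I-2: Uu|uu
U/II-4 un I-1×I-2: Uu
U/II-5 ? ·: Uu|uu
U/III-1 ? II-2×II-1: UU|Uu|uu
U/III-2 ? ·: UU|Uu|uu
U/III-3 aff II-4×II-5: uu
U/IV-1 un III-2×III-1: UU|Uu
⇒ U over [I-1,I-2,II-1,II-2,II-3,II-4,II-5,III-1,III-2,III-3,IV-1]: 168 consistent

II-4 ∈ {QQ Uu, Qq Uu}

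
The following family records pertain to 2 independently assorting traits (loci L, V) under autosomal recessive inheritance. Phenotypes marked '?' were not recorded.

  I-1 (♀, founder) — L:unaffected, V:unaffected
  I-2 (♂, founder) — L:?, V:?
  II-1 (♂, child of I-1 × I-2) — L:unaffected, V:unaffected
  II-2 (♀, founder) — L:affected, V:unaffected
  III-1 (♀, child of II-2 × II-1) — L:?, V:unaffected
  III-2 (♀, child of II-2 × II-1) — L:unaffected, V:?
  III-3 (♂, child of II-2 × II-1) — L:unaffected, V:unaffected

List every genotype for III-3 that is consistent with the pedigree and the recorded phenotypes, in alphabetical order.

III-3 ∈ {Ll VV, Ll Vv}

L/I-1 un ·: LL|Ll
L/I-2 ? ·: LL|Ll|ll
L/II-1 un I-1×I-2: LL|Ll
L/II-2 aff ·: ll
L/III-1 ? II-2×II-1: Ll|ll
L/III-2 un II-2×II-1: Ll
L/III-3 un II-2×II-1: Ll
⇒ L over [I-1,I-2,II-1,II-2,III-1,III-2,III-3]: 14 consistent
V/I-1 un ·: VV|Vv
V/I-2 ? ·: VV|Vv|vv
V/II-1 un I-1×I-2: VV|Vv
V/II-2 un ·: VV|Vv
V/III-1 un II-2×II-1: VV|Vv
V/III-2 ? II-2×II-1: VV|Vv|vv
V/III-3 un II-2×II-1: VV|Vv
⇒ V over [I-1,I-2,II-1,II-2,III-1,III-2,III-3]: 136 consistent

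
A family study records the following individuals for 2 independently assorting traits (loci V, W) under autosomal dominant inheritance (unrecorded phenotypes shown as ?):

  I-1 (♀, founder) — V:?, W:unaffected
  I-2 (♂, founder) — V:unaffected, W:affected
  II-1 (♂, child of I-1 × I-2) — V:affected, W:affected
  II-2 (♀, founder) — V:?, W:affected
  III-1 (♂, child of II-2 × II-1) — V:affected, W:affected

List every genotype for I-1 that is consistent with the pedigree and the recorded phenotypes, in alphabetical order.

I-1 ∈ {VV ww, Vv ww}

V/I-1 ? ·: Vv|VV
V/I-2 un ·: vv
V/II-1 aff I-1×I-2: Vv
V/II-2 ? ·: vv|Vv|VV
V/III-1 aff II-2×II-1: Vv|VV
⇒ V over [I-1,I-2,II-1,II-2,III-1]: 10 consistent
W/I-1 un ·: ww
W/I-2 aff ·: Ww|WW
W/II-1 aff I-1×I-2: Ww
W/II-2 aff ·: Ww|WW
W/III-1 aff II-2×II-1: Ww|WW
⇒ W over [I-1,I-2,II-1,II-2,III-1]: 8 consistent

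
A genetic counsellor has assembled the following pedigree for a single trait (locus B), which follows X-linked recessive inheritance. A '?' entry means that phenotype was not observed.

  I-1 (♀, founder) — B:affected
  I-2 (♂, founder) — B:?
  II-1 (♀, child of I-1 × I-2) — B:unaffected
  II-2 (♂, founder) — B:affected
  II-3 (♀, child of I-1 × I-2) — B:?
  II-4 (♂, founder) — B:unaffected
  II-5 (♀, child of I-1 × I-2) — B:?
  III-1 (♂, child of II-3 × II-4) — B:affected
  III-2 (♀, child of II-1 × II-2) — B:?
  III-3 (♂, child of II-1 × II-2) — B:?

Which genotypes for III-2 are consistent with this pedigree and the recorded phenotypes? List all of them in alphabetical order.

III-2 ∈ {X^BX^b, X^bX^b}

B/I-1 aff ·: X^bX^b
B/I-2 ? ·: X^BY
B/II-1 un I-1×I-2: X^BX^b
B/II-2 aff ·: X^bY
B/II-3 ? I-1×I-2: X^BX^b
B/II-4 un ·: X^BY
B/II-5 ? I-1×I-2: X^BX^b
B/III-1 aff II-3×II-4: X^bY
B/III-2 ? II-1×II-2: X^BX^b|X^bX^b
B/III-3 ? II-1×II-2: X^BY|X^bY
⇒ B over [I-1,I-2,II-1,II-2,II-3,II-4,II-5,III-1,III-2,III-3]: 4 consistent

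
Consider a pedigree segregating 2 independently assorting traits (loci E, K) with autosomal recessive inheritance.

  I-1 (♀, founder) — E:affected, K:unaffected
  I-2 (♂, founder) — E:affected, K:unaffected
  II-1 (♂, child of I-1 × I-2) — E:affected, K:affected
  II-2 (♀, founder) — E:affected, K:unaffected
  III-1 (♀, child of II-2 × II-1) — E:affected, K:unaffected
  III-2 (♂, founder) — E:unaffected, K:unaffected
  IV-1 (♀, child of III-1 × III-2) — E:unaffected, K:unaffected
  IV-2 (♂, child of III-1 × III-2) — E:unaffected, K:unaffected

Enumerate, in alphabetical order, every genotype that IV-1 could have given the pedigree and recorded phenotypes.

E/I-1 aff ·: ee
E/I-2 aff ·: ee
E/II-1 aff I-1×I-2: ee
E/II-2 aff ·: ee
E/III-1 aff II-2×II-1: ee
E/III-2 un ·: EE|Ee
E/IV-1 un III-1×III-2: Ee
E/IV-2 un III-1×III-2: Ee
⇒ E over [I-1,I-2,II-1,II-2,III-1,III-2,IV-1,IV-2]: 2 consistent
K/I-1 un ·: Kk
K/I-2 un ·: Kk
K/II-1 aff I-1×I-2: kk
K/II-2 un ·: KK|Kk
K/III-1 un II-2×II-1: Kk
K/III-2 un ·: KK|Kk
K/IV-1 un III-1×III-2: KK|Kk
K/IV-2 un III-1×III-2: KK|Kk
⇒ K over [I-1,I-2,II-1,II-2,III-1,III-2,IV-1,IV-2]: 16 consistent

IV-1 ∈ {Ee KK, Ee Kk}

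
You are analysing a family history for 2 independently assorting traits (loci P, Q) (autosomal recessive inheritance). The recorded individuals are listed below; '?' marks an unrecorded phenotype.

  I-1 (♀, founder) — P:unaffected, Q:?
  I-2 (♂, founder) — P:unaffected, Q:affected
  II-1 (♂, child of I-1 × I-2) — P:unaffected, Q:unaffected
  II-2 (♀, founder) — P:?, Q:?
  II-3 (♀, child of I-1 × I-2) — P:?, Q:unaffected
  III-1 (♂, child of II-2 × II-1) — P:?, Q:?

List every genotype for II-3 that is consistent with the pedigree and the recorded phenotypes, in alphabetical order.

P/I-1 un ·: PP|Pp
P/I-2 un ·: PP|Pp
P/II-1 un I-1×I-2: PP|Pp
P/II-2 ? ·: PP|Pp|pp
P/II-3 ? I-1×I-2: PP|Pp|pp
P/III-1 ? II-2×II-1: PP|Pp|pp
⇒ P over [I-1,I-2,II-1,II-2,II-3,III-1]: 81 consistent
Q/I-1 ? ·: QQ|Qq
Q/I-2 aff ·: qq
Q/II-1 un I-1×I-2: Qq
Q/II-2 ? ·: QQ|Qq|qq
Q/II-3 un I-1×I-2: Qq
Q/III-1 ? II-2×II-1: QQ|Qq|qq
⇒ Q over [I-1,I-2,II-1,II-2,II-3,III-1]: 14 consistent

II-3 ∈ {PP Qq, Pp Qq, pp Qq}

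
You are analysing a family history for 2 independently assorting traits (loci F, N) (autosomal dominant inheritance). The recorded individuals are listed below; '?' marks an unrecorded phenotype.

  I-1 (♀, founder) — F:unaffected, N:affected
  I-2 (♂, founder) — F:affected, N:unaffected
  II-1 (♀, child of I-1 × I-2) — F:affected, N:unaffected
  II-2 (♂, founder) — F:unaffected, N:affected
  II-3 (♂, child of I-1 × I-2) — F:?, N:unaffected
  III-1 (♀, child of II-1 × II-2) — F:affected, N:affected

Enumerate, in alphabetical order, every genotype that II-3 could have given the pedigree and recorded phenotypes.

F/I-1 un ·: ff
F/I-2 aff ·: Ff|FF
F/II-1 aff I-1×I-2: Ff
F/II-2 un ·: ff
F/II-3 ? I-1×I-2: ff|Ff
F/III-1 aff II-1×II-2: Ff
⇒ F over [I-1,I-2,II-1,II-2,II-3,III-1]: 3 consistent
N/I-1 aff ·: Nn
N/I-2 un ·: nn
N/II-1 un I-1×I-2: nn
N/II-2 aff ·: Nn|NN
N/II-3 un I-1×I-2: nn
N/III-1 aff II-1×II-2: Nn
⇒ N over [I-1,I-2,II-1,II-2,II-3,III-1]: 2 consistent

II-3 ∈ {Ff nn, ff nn}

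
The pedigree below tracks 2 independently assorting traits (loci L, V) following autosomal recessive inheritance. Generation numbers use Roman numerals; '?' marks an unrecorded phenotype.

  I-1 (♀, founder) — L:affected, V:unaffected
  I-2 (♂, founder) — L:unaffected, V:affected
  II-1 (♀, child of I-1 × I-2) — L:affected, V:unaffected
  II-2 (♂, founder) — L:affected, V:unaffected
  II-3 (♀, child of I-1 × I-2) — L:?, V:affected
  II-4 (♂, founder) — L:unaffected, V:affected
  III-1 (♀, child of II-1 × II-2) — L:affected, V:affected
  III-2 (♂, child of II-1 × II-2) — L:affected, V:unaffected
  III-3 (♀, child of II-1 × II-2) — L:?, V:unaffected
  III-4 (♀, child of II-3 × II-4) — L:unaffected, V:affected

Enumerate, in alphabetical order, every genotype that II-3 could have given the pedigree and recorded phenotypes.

L/I-1 aff ·: ll
L/I-2 un ·: Ll
L/II-1 aff I-1×I-2: ll
L/II-2 aff ·: ll
L/II-3 ? I-1×I-2: Ll|ll
L/II-4 un ·: LL|Ll
L/III-1 aff II-1×II-2: ll
L/III-2 aff II-1×II-2: ll
L/III-3 ? II-1×II-2: ll
L/III-4 un II-3×II-4: LL|Ll
⇒ L over [I-1,I-2,II-1,II-2,II-3,II-4,III-1,III-2,III-3,III-4]: 6 consistent
V/I-1 un ·: Vv
V/I-2 aff ·: vv
V/II-1 un I-1×I-2: Vv
V/II-2 un ·: Vv
V/II-3 aff I-1×I-2: vv
V/II-4 aff ·: vv
V/III-1 aff II-1×II-2: vv
V/III-2 un II-1×II-2: VV|Vv
V/III-3 un II-1×II-2: VV|Vv
V/III-4 aff II-3×II-4: vv
⇒ V over [I-1,I-2,II-1,II-2,II-3,II-4,III-1,III-2,III-3,III-4]: 4 consistent

II-3 ∈ {Ll vv, ll vv}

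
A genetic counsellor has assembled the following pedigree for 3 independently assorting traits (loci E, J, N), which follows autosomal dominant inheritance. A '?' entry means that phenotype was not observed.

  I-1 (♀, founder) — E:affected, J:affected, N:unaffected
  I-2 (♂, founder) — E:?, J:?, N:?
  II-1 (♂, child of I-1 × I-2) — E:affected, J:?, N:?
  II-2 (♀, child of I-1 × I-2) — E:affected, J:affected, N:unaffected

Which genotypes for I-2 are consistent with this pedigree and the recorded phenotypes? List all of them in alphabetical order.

I-2 ∈ {EE JJ Nn, EE JJ nn, EE Jj Nn, EE Jj nn, EE jj Nn, EE jj nn, Ee JJ Nn, Ee JJ nn, Ee Jj Nn, Ee Jj nn, Ee jj Nn, Ee jj nn, ee JJ Nn, ee JJ nn, ee Jj Nn, ee Jj nn, ee jj Nn, ee jj nn}

E/I-1 aff ·: Ee|EE
E/I-2 ? ·: ee|Ee|EE
E/II-1 aff I-1×I-2: Ee|EE
E/II-2 aff I-1×I-2: Ee|EE
⇒ E over [I-1,I-2,II-1,II-2]: 15 consistent
J/I-1 aff ·: Jj|JJ
J/I-2 ? ·: jj|Jj|JJ
J/II-1 ? I-1×I-2: jj|Jj|JJ
J/II-2 aff I-1×I-2: Jj|JJ
⇒ J over [I-1,I-2,II-1,II-2]: 18 consistent
N/I-1 un ·: nn
N/I-2 ? ·: nn|Nn
N/II-1 ? I-1×I-2: nn|Nn
N/II-2 un I-1×I-2: nn
⇒ N over [I-1,I-2,II-1,II-2]: 3 consistent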